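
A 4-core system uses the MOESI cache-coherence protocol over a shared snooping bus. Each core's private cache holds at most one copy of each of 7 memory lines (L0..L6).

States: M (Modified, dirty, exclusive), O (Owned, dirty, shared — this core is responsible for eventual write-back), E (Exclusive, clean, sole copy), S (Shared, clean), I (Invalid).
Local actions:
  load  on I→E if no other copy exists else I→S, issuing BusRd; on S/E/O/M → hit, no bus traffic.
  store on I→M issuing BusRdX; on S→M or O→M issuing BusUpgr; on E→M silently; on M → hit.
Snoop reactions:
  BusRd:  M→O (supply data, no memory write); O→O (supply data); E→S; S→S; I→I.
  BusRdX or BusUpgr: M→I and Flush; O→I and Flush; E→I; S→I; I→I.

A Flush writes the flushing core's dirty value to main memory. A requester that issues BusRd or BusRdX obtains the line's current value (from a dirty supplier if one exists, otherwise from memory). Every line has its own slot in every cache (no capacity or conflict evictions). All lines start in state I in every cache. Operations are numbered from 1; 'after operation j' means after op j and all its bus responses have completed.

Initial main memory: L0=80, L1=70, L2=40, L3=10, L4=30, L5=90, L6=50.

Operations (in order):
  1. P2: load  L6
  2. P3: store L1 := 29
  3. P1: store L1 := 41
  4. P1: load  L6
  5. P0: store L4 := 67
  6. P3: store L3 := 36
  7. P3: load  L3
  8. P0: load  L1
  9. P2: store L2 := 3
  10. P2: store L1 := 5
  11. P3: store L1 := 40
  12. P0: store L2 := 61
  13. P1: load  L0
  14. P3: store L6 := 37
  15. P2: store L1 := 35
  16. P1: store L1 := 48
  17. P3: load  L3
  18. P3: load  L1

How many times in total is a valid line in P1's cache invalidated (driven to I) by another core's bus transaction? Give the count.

[1] P2: load  L6 | P0:I, P1:I, P2:E(50), P3:I | bus: BusRd
[2] P3: store L1 := 29 | P0:I, P1:I, P2:I, P3:M(29) | bus: BusRdX
[3] P1: store L1 := 41 | P0:I, P1:M(41), P2:I, P3:I | bus: BusRdX,Flush
[4] P1: load  L6 | P0:I, P1:S(50), P2:S(50), P3:I | bus: BusRd
[5] P0: store L4 := 67 | P0:M(67), P1:I, P2:I, P3:I | bus: BusRdX
[6] P3: store L3 := 36 | P0:I, P1:I, P2:I, P3:M(36) | bus: BusRdX
[7] P3: load  L3 | P0:I, P1:I, P2:I, P3:M(36) | bus: none
[8] P0: load  L1 | P0:S(41), P1:O(41), P2:I, P3:I | bus: BusRd
[9] P2: store L2 := 3 | P0:I, P1:I, P2:M(3), P3:I | bus: BusRdX
[10] P2: store L1 := 5 | P0:I, P1:I, P2:M(5), P3:I | bus: BusRdX,Flush
[11] P3: store L1 := 40 | P0:I, P1:I, P2:I, P3:M(40) | bus: BusRdX,Flush
[12] P0: store L2 := 61 | P0:M(61), P1:I, P2:I, P3:I | bus: BusRdX,Flush
[13] P1: load  L0 | P0:I, P1:E(80), P2:I, P3:I | bus: BusRd
[14] P3: store L6 := 37 | P0:I, P1:I, P2:I, P3:M(37) | bus: BusRdX
[15] P2: store L1 := 35 | P0:I, P1:I, P2:M(35), P3:I | bus: BusRdX,Flush
[16] P1: store L1 := 48 | P0:I, P1:M(48), P2:I, P3:I | bus: BusRdX,Flush
[17] P3: load  L3 | P0:I, P1:I, P2:I, P3:M(36) | bus: none
[18] P3: load  L1 | P0:I, P1:O(48), P2:I, P3:S(48) | bus: BusRd

invalidations = 2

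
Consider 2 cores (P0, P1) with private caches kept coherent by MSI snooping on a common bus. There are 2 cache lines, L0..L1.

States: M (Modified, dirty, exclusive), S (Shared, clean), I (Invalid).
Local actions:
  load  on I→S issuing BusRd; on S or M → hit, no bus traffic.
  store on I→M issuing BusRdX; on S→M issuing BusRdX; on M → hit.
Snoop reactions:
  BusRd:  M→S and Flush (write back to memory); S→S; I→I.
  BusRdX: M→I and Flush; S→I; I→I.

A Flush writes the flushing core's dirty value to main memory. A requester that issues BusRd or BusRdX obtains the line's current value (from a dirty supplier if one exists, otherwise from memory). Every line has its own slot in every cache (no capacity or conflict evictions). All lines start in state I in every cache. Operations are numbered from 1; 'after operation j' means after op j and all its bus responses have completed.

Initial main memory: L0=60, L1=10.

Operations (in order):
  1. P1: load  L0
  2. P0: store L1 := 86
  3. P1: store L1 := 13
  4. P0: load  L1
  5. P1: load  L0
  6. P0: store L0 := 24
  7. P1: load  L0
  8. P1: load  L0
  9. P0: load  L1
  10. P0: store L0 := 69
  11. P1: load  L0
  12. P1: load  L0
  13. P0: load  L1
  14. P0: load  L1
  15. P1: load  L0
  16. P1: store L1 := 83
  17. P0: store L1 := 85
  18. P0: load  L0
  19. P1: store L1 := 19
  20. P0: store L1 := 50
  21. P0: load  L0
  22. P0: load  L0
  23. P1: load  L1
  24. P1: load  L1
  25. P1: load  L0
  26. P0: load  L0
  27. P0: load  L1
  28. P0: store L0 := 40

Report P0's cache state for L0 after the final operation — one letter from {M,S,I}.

state = M

  op1 P1: load  L0 → I/S on L0; bus BusRd; mem=60
  op2 P0: store L1 := 86 → M/I on L1; bus BusRdX; mem=10
  op3 P1: store L1 := 13 → I/M on L1; bus BusRdX Flush; mem=86
  op4 P0: load  L1 → S/S on L1; bus BusRd Flush; mem=13
  op5 P1: load  L0 → I/S on L0; bus (none); mem=60
  op6 P0: store L0 := 24 → M/I on L0; bus BusRdX; mem=60
  op7 P1: load  L0 → S/S on L0; bus BusRd Flush; mem=24
  op8 P1: load  L0 → S/S on L0; bus (none); mem=24
  op9 P0: load  L1 → S/S on L1; bus (none); mem=13
  op10 P0: store L0 := 69 → M/I on L0; bus BusRdX; mem=24
  op11 P1: load  L0 → S/S on L0; bus BusRd Flush; mem=69
  op12 P1: load  L0 → S/S on L0; bus (none); mem=69
  op13 P0: load  L1 → S/S on L1; bus (none); mem=13
  op14 P0: load  L1 → S/S on L1; bus (none); mem=13
  op15 P1: load  L0 → S/S on L0; bus (none); mem=69
  op16 P1: store L1 := 83 → I/M on L1; bus BusRdX; mem=13
  op17 P0: store L1 := 85 → M/I on L1; bus BusRdX Flush; mem=83
  op18 P0: load  L0 → S/S on L0; bus (none); mem=69
  op19 P1: store L1 := 19 → I/M on L1; bus BusRdX Flush; mem=85
  op20 P0: store L1 := 50 → M/I on L1; bus BusRdX Flush; mem=19
  op21 P0: load  L0 → S/S on L0; bus (none); mem=69
  op22 P0: load  L0 → S/S on L0; bus (none); mem=69
  op23 P1: load  L1 → S/S on L1; bus BusRd Flush; mem=50
  op24 P1: load  L1 → S/S on L1; bus (none); mem=50
  op25 P1: load  L0 → S/S on L0; bus (none); mem=69
  op26 P0: load  L0 → S/S on L0; bus (none); mem=69
  op27 P0: load  L1 → S/S on L1; bus (none); mem=50
  op28 P0: store L0 := 40 → M/I on L0; bus BusRdX; mem=69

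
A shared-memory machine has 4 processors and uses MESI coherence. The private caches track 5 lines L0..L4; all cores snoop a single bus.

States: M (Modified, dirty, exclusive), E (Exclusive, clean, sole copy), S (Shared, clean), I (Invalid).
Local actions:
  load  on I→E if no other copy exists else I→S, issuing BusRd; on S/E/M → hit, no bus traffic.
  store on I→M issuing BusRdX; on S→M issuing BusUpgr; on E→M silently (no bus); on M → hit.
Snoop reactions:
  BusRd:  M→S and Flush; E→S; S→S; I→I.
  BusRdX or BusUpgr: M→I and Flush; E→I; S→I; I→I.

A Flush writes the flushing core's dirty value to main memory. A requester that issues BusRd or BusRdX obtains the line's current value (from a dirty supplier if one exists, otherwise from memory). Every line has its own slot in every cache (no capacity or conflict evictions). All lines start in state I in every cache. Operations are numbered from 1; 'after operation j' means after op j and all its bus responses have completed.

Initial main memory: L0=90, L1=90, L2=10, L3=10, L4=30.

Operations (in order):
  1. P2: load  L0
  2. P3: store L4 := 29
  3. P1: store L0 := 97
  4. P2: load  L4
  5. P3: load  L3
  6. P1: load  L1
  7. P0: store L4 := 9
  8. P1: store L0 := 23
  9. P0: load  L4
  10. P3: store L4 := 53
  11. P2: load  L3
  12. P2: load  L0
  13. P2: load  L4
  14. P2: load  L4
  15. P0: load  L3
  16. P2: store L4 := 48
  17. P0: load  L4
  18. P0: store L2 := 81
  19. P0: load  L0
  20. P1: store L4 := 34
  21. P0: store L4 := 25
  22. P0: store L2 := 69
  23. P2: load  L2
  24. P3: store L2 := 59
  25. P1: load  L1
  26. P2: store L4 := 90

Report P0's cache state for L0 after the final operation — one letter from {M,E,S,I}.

state = S

  op1 P2: load  L0 → I/I/E/I on L0; bus BusRd; mem=90
  op2 P3: store L4 := 29 → I/I/I/M on L4; bus BusRdX; mem=30
  op3 P1: store L0 := 97 → I/M/I/I on L0; bus BusRdX; mem=90
  op4 P2: load  L4 → I/I/S/S on L4; bus BusRd Flush; mem=29
  op5 P3: load  L3 → I/I/I/E on L3; bus BusRd; mem=10
  op6 P1: load  L1 → I/E/I/I on L1; bus BusRd; mem=90
  op7 P0: store L4 := 9 → M/I/I/I on L4; bus BusRdX; mem=29
  op8 P1: store L0 := 23 → I/M/I/I on L0; bus (none); mem=90
  op9 P0: load  L4 → M/I/I/I on L4; bus (none); mem=29
  op10 P3: store L4 := 53 → I/I/I/M on L4; bus BusRdX Flush; mem=9
  op11 P2: load  L3 → I/I/S/S on L3; bus BusRd; mem=10
  op12 P2: load  L0 → I/S/S/I on L0; bus BusRd Flush; mem=23
  op13 P2: load  L4 → I/I/S/S on L4; bus BusRd Flush; mem=53
  op14 P2: load  L4 → I/I/S/S on L4; bus (none); mem=53
  op15 P0: load  L3 → S/I/S/S on L3; bus BusRd; mem=10
  op16 P2: store L4 := 48 → I/I/M/I on L4; bus BusUpgr; mem=53
  op17 P0: load  L4 → S/I/S/I on L4; bus BusRd Flush; mem=48
  op18 P0: store L2 := 81 → M/I/I/I on L2; bus BusRdX; mem=10
  op19 P0: load  L0 → S/S/S/I on L0; bus BusRd; mem=23
  op20 P1: store L4 := 34 → I/M/I/I on L4; bus BusRdX; mem=48
  op21 P0: store L4 := 25 → M/I/I/I on L4; bus BusRdX Flush; mem=34
  op22 P0: store L2 := 69 → M/I/I/I on L2; bus (none); mem=10
  op23 P2: load  L2 → S/I/S/I on L2; bus BusRd Flush; mem=69
  op24 P3: store L2 := 59 → I/I/I/M on L2; bus BusRdX; mem=69
  op25 P1: load  L1 → I/E/I/I on L1; bus (none); mem=90
  op26 P2: store L4 := 90 → I/I/M/I on L4; bus BusRdX Flush; mem=25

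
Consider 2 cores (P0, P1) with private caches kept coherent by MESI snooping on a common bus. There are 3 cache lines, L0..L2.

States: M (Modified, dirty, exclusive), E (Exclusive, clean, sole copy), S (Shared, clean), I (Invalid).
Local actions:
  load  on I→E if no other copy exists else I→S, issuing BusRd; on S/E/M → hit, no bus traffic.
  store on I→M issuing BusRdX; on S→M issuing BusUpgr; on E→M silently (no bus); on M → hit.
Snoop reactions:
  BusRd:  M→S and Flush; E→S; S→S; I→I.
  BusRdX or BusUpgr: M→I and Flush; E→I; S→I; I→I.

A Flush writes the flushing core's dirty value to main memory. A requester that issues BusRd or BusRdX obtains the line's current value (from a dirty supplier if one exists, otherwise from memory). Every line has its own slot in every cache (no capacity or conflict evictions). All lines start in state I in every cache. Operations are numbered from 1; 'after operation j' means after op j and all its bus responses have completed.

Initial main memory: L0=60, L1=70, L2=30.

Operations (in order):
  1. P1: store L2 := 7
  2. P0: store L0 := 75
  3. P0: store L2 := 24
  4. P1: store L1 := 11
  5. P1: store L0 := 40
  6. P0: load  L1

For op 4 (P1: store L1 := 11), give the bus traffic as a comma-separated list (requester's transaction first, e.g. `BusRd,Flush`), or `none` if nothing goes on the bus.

1. P1: store L2 := 7  bus=[BusRdX]  L2: P0=I P1=M  mem[L2]=30
2. P0: store L0 := 75  bus=[BusRdX]  L0: P0=M P1=I  mem[L0]=60
3. P0: store L2 := 24  bus=[BusRdX,Flush]  L2: P0=M P1=I  mem[L2]=7
4. P1: store L1 := 11  bus=[BusRdX]  L1: P0=I P1=M  mem[L1]=70
5. P1: store L0 := 40  bus=[BusRdX,Flush]  L0: P0=I P1=M  mem[L0]=75
6. P0: load  L1  bus=[BusRd,Flush]  L1: P0=S P1=S  mem[L1]=11

bus = BusRdX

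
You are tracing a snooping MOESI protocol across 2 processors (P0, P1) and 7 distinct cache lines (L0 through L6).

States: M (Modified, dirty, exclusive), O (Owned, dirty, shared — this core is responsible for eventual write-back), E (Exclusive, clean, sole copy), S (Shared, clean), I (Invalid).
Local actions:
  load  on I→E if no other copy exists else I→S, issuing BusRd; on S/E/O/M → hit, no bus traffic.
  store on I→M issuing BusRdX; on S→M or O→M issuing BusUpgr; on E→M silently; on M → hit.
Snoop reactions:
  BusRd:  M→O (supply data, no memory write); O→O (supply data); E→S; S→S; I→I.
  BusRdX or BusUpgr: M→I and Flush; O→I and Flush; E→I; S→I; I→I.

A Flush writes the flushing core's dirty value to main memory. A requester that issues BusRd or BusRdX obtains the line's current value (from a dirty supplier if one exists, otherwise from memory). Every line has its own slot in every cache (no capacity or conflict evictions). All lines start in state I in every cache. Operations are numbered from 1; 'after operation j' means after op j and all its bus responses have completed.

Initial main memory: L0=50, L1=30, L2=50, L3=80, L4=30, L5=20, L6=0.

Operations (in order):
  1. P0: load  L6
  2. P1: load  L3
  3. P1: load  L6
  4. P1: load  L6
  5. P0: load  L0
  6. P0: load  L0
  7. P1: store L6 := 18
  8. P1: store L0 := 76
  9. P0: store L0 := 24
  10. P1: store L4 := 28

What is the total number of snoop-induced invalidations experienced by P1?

1. P0: load  L6  bus=[BusRd]  L6: P0=E P1=I  mem[L6]=0
2. P1: load  L3  bus=[BusRd]  L3: P0=I P1=E  mem[L3]=80
3. P1: load  L6  bus=[BusRd]  L6: P0=S P1=S  mem[L6]=0
4. P1: load  L6  bus=[-]  L6: P0=S P1=S  mem[L6]=0
5. P0: load  L0  bus=[BusRd]  L0: P0=E P1=I  mem[L0]=50
6. P0: load  L0  bus=[-]  L0: P0=E P1=I  mem[L0]=50
7. P1: store L6 := 18  bus=[BusUpgr]  L6: P0=I P1=M  mem[L6]=0
8. P1: store L0 := 76  bus=[BusRdX]  L0: P0=I P1=M  mem[L0]=50
9. P0: store L0 := 24  bus=[BusRdX,Flush]  L0: P0=M P1=I  mem[L0]=76
10. P1: store L4 := 28  bus=[BusRdX]  L4: P0=I P1=M  mem[L4]=30

invalidations = 1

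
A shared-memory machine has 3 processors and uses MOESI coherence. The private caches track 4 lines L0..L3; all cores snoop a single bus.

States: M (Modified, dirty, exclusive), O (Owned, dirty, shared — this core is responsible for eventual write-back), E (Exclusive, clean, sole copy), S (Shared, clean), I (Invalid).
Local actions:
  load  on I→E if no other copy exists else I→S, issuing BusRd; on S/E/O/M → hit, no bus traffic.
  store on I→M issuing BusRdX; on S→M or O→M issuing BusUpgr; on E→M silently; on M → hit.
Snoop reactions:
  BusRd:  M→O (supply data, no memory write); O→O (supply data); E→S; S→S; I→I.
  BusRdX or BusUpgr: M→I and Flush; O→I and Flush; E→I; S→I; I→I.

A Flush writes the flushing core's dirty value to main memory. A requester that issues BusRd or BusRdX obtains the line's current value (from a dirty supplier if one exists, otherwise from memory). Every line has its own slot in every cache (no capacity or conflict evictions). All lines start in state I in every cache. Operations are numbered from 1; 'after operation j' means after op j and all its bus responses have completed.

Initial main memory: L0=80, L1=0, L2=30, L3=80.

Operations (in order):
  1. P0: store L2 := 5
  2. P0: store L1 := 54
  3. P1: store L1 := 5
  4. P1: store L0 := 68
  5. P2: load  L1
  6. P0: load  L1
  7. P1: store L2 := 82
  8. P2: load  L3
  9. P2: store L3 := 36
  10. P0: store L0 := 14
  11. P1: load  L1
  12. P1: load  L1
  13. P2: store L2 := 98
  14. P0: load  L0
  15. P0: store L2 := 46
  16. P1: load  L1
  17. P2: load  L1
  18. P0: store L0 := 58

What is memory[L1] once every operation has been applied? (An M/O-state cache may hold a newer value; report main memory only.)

memory[L1] = 54

[1] P0: store L2 := 5 | P0:M(5), P1:I, P2:I | bus: BusRdX
[2] P0: store L1 := 54 | P0:M(54), P1:I, P2:I | bus: BusRdX
[3] P1: store L1 := 5 | P0:I, P1:M(5), P2:I | bus: BusRdX,Flush
[4] P1: store L0 := 68 | P0:I, P1:M(68), P2:I | bus: BusRdX
[5] P2: load  L1 | P0:I, P1:O(5), P2:S(5) | bus: BusRd
[6] P0: load  L1 | P0:S(5), P1:O(5), P2:S(5) | bus: BusRd
[7] P1: store L2 := 82 | P0:I, P1:M(82), P2:I | bus: BusRdX,Flush
[8] P2: load  L3 | P0:I, P1:I, P2:E(80) | bus: BusRd
[9] P2: store L3 := 36 | P0:I, P1:I, P2:M(36) | bus: none
[10] P0: store L0 := 14 | P0:M(14), P1:I, P2:I | bus: BusRdX,Flush
[11] P1: load  L1 | P0:S(5), P1:O(5), P2:S(5) | bus: none
[12] P1: load  L1 | P0:S(5), P1:O(5), P2:S(5) | bus: none
[13] P2: store L2 := 98 | P0:I, P1:I, P2:M(98) | bus: BusRdX,Flush
[14] P0: load  L0 | P0:M(14), P1:I, P2:I | bus: none
[15] P0: store L2 := 46 | P0:M(46), P1:I, P2:I | bus: BusRdX,Flush
[16] P1: load  L1 | P0:S(5), P1:O(5), P2:S(5) | bus: none
[17] P2: load  L1 | P0:S(5), P1:O(5), P2:S(5) | bus: none
[18] P0: store L0 := 58 | P0:M(58), P1:I, P2:I | bus: none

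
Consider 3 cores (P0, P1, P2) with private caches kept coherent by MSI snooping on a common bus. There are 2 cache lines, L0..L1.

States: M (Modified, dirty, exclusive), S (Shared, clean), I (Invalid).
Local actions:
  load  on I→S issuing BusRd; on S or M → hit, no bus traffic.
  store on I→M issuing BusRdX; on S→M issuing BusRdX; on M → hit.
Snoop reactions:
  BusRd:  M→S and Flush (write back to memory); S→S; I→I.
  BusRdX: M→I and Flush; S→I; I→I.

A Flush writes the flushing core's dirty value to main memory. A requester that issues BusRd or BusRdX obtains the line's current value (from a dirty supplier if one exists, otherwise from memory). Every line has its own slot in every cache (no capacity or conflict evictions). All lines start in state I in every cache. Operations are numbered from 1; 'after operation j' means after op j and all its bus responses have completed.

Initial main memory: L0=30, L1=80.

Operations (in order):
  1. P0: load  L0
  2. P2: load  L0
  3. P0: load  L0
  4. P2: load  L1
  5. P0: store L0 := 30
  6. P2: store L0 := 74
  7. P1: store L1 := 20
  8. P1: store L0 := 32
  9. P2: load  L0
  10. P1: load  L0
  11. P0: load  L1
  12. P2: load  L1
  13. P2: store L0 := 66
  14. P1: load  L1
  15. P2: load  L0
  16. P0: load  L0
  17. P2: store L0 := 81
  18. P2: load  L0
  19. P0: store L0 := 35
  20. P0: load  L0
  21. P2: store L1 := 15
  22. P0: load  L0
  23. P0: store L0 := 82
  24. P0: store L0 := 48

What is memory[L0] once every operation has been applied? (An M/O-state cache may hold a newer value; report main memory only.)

memory[L0] = 81

[1] P0: load  L0 | P0:S(30), P1:I, P2:I | bus: BusRd
[2] P2: load  L0 | P0:S(30), P1:I, P2:S(30) | bus: BusRd
[3] P0: load  L0 | P0:S(30), P1:I, P2:S(30) | bus: none
[4] P2: load  L1 | P0:I, P1:I, P2:S(80) | bus: BusRd
[5] P0: store L0 := 30 | P0:M(30), P1:I, P2:I | bus: BusRdX
[6] P2: store L0 := 74 | P0:I, P1:I, P2:M(74) | bus: BusRdX,Flush
[7] P1: store L1 := 20 | P0:I, P1:M(20), P2:I | bus: BusRdX
[8] P1: store L0 := 32 | P0:I, P1:M(32), P2:I | bus: BusRdX,Flush
[9] P2: load  L0 | P0:I, P1:S(32), P2:S(32) | bus: BusRd,Flush
[10] P1: load  L0 | P0:I, P1:S(32), P2:S(32) | bus: none
[11] P0: load  L1 | P0:S(20), P1:S(20), P2:I | bus: BusRd,Flush
[12] P2: load  L1 | P0:S(20), P1:S(20), P2:S(20) | bus: BusRd
[13] P2: store L0 := 66 | P0:I, P1:I, P2:M(66) | bus: BusRdX
[14] P1: load  L1 | P0:S(20), P1:S(20), P2:S(20) | bus: none
[15] P2: load  L0 | P0:I, P1:I, P2:M(66) | bus: none
[16] P0: load  L0 | P0:S(66), P1:I, P2:S(66) | bus: BusRd,Flush
[17] P2: store L0 := 81 | P0:I, P1:I, P2:M(81) | bus: BusRdX
[18] P2: load  L0 | P0:I, P1:I, P2:M(81) | bus: none
[19] P0: store L0 := 35 | P0:M(35), P1:I, P2:I | bus: BusRdX,Flush
[20] P0: load  L0 | P0:M(35), P1:I, P2:I | bus: none
[21] P2: store L1 := 15 | P0:I, P1:I, P2:M(15) | bus: BusRdX
[22] P0: load  L0 | P0:M(35), P1:I, P2:I | bus: none
[23] P0: store L0 := 82 | P0:M(82), P1:I, P2:I | bus: none
[24] P0: store L0 := 48 | P0:M(48), P1:I, P2:I | bus: none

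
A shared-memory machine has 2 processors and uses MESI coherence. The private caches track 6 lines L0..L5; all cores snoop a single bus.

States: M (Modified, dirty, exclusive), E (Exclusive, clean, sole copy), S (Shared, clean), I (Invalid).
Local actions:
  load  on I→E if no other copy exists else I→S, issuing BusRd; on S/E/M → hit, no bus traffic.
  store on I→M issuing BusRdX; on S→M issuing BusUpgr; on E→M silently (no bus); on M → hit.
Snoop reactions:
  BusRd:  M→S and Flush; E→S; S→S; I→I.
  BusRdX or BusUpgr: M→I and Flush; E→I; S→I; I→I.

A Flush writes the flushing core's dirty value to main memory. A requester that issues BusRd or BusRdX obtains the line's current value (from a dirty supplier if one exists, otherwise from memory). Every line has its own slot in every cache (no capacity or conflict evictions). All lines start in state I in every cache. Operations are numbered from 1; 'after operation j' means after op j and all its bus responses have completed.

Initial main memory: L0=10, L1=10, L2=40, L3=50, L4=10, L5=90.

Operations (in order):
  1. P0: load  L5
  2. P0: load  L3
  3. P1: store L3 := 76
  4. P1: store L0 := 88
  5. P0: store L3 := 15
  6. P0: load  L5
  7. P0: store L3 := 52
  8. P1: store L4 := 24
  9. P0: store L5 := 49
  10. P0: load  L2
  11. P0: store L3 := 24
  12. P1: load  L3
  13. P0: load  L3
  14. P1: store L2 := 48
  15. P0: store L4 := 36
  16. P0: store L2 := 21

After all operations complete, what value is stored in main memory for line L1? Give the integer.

[1] P0: load  L5 | P0:E(90), P1:I | bus: BusRd
[2] P0: load  L3 | P0:E(50), P1:I | bus: BusRd
[3] P1: store L3 := 76 | P0:I, P1:M(76) | bus: BusRdX
[4] P1: store L0 := 88 | P0:I, P1:M(88) | bus: BusRdX
[5] P0: store L3 := 15 | P0:M(15), P1:I | bus: BusRdX,Flush
[6] P0: load  L5 | P0:E(90), P1:I | bus: none
[7] P0: store L3 := 52 | P0:M(52), P1:I | bus: none
[8] P1: store L4 := 24 | P0:I, P1:M(24) | bus: BusRdX
[9] P0: store L5 := 49 | P0:M(49), P1:I | bus: none
[10] P0: load  L2 | P0:E(40), P1:I | bus: BusRd
[11] P0: store L3 := 24 | P0:M(24), P1:I | bus: none
[12] P1: load  L3 | P0:S(24), P1:S(24) | bus: BusRd,Flush
[13] P0: load  L3 | P0:S(24), P1:S(24) | bus: none
[14] P1: store L2 := 48 | P0:I, P1:M(48) | bus: BusRdX
[15] P0: store L4 := 36 | P0:M(36), P1:I | bus: BusRdX,Flush
[16] P0: store L2 := 21 | P0:M(21), P1:I | bus: BusRdX,Flush

memory[L1] = 10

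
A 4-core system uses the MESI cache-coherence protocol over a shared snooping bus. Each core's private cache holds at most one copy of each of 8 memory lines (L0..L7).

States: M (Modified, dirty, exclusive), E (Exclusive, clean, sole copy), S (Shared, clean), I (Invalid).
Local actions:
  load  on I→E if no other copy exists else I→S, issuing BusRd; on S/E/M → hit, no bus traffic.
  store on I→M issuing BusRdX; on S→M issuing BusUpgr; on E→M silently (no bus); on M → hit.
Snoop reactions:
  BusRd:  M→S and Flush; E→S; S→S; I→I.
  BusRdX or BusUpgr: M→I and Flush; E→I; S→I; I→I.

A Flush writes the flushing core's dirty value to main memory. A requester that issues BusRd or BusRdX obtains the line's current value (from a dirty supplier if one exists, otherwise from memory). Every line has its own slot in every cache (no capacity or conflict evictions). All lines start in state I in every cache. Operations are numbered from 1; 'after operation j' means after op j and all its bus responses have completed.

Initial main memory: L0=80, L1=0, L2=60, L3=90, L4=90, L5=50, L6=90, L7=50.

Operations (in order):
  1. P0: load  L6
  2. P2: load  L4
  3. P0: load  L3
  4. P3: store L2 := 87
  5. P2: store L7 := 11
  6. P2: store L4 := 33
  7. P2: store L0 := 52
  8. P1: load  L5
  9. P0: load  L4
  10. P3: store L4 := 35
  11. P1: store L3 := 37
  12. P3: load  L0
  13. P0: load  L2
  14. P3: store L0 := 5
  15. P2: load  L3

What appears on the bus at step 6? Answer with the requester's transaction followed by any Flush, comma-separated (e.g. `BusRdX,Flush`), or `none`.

step 1: P0: load  L6  ⟶  EIII  (L6)  txn=BusRd  M[L6]=90
step 2: P2: load  L4  ⟶  IIEI  (L4)  txn=BusRd  M[L4]=90
step 3: P0: load  L3  ⟶  EIII  (L3)  txn=BusRd  M[L3]=90
step 4: P3: store L2 := 87  ⟶  IIIM  (L2)  txn=BusRdX  M[L2]=60
step 5: P2: store L7 := 11  ⟶  IIMI  (L7)  txn=BusRdX  M[L7]=50
step 6: P2: store L4 := 33  ⟶  IIMI  (L4)  txn=∅  M[L4]=90
step 7: P2: store L0 := 52  ⟶  IIMI  (L0)  txn=BusRdX  M[L0]=80
step 8: P1: load  L5  ⟶  IEII  (L5)  txn=BusRd  M[L5]=50
step 9: P0: load  L4  ⟶  SISI  (L4)  txn=BusRd+Flush  M[L4]=33
step 10: P3: store L4 := 35  ⟶  IIIM  (L4)  txn=BusRdX  M[L4]=33
step 11: P1: store L3 := 37  ⟶  IMII  (L3)  txn=BusRdX  M[L3]=90
step 12: P3: load  L0  ⟶  IISS  (L0)  txn=BusRd+Flush  M[L0]=52
step 13: P0: load  L2  ⟶  SIIS  (L2)  txn=BusRd+Flush  M[L2]=87
step 14: P3: store L0 := 5  ⟶  IIIM  (L0)  txn=BusUpgr  M[L0]=52
step 15: P2: load  L3  ⟶  ISSI  (L3)  txn=BusRd+Flush  M[L3]=37

bus = none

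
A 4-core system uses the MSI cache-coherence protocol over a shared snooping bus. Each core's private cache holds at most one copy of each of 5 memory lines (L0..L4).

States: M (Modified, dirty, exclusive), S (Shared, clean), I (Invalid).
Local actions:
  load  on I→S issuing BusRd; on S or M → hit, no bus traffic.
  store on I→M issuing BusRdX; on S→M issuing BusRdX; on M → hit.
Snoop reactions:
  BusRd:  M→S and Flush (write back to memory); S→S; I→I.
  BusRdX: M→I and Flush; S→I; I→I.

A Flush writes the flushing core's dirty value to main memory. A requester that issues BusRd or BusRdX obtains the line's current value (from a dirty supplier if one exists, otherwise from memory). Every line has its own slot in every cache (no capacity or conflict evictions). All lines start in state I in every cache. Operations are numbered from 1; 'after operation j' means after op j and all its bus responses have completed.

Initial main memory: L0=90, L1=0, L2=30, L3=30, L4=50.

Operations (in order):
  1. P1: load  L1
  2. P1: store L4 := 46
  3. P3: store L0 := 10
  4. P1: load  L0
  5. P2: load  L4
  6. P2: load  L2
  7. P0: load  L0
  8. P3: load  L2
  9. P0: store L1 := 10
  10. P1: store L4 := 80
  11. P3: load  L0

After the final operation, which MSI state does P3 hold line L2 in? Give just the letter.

step 1: P1: load  L1  ⟶  ISII  (L1)  txn=BusRd  M[L1]=0
step 2: P1: store L4 := 46  ⟶  IMII  (L4)  txn=BusRdX  M[L4]=50
step 3: P3: store L0 := 10  ⟶  IIIM  (L0)  txn=BusRdX  M[L0]=90
step 4: P1: load  L0  ⟶  ISIS  (L0)  txn=BusRd+Flush  M[L0]=10
step 5: P2: load  L4  ⟶  ISSI  (L4)  txn=BusRd+Flush  M[L4]=46
step 6: P2: load  L2  ⟶  IISI  (L2)  txn=BusRd  M[L2]=30
step 7: P0: load  L0  ⟶  SSIS  (L0)  txn=BusRd  M[L0]=10
step 8: P3: load  L2  ⟶  IISS  (L2)  txn=BusRd  M[L2]=30
step 9: P0: store L1 := 10  ⟶  MIII  (L1)  txn=BusRdX  M[L1]=0
step 10: P1: store L4 := 80  ⟶  IMII  (L4)  txn=BusRdX  M[L4]=46
step 11: P3: load  L0  ⟶  SSIS  (L0)  txn=∅  M[L0]=10

state = S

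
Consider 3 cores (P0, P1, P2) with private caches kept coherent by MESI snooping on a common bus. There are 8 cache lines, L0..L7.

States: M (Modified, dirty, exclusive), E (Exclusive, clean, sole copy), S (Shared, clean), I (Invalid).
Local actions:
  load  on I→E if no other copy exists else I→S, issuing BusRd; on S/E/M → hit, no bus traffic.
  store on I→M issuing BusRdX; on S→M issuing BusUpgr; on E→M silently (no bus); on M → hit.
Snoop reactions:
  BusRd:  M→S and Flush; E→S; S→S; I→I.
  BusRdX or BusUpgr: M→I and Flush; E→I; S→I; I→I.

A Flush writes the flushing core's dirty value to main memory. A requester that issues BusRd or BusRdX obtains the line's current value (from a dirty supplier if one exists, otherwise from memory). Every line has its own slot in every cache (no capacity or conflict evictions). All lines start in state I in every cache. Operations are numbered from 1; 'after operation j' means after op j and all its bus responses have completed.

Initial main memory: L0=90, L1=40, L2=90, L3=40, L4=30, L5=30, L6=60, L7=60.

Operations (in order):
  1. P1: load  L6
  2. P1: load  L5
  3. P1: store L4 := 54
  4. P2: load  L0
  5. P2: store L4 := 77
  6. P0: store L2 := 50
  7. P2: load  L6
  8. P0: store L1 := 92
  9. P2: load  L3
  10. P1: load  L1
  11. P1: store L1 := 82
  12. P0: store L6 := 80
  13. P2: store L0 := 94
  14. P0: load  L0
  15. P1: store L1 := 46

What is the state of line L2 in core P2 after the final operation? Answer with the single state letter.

state = I

  op1 P1: load  L6 → I/E/I on L6; bus BusRd; mem=60
  op2 P1: load  L5 → I/E/I on L5; bus BusRd; mem=30
  op3 P1: store L4 := 54 → I/M/I on L4; bus BusRdX; mem=30
  op4 P2: load  L0 → I/I/E on L0; bus BusRd; mem=90
  op5 P2: store L4 := 77 → I/I/M on L4; bus BusRdX Flush; mem=54
  op6 P0: store L2 := 50 → M/I/I on L2; bus BusRdX; mem=90
  op7 P2: load  L6 → I/S/S on L6; bus BusRd; mem=60
  op8 P0: store L1 := 92 → M/I/I on L1; bus BusRdX; mem=40
  op9 P2: load  L3 → I/I/E on L3; bus BusRd; mem=40
  op10 P1: load  L1 → S/S/I on L1; bus BusRd Flush; mem=92
  op11 P1: store L1 := 82 → I/M/I on L1; bus BusUpgr; mem=92
  op12 P0: store L6 := 80 → M/I/I on L6; bus BusRdX; mem=60
  op13 P2: store L0 := 94 → I/I/M on L0; bus (none); mem=90
  op14 P0: load  L0 → S/I/S on L0; bus BusRd Flush; mem=94
  op15 P1: store L1 := 46 → I/M/I on L1; bus (none); mem=92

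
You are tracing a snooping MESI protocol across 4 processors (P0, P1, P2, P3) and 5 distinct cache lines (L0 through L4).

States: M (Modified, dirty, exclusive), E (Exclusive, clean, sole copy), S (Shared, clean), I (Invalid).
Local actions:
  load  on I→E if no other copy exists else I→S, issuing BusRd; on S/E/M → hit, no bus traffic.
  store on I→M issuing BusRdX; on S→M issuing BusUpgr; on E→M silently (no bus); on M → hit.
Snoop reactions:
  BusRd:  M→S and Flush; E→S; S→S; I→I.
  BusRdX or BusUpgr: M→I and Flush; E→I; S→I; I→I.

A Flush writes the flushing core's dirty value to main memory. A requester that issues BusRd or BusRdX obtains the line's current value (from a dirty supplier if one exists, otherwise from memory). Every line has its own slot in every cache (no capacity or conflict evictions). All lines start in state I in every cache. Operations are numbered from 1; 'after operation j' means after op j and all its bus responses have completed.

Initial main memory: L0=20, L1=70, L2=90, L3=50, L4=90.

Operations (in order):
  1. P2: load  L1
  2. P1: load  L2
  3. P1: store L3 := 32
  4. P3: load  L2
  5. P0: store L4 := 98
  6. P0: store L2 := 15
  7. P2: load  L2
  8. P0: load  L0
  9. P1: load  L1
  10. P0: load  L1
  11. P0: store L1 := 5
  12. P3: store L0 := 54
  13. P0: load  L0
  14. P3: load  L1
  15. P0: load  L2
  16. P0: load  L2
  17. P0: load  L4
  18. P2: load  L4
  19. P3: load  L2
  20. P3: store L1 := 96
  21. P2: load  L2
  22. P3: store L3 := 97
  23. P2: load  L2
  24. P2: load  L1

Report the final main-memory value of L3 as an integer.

1. P2: load  L1  bus=[BusRd]  L1: P0=I P1=I P2=E P3=I  mem[L1]=70
2. P1: load  L2  bus=[BusRd]  L2: P0=I P1=E P2=I P3=I  mem[L2]=90
3. P1: store L3 := 32  bus=[BusRdX]  L3: P0=I P1=M P2=I P3=I  mem[L3]=50
4. P3: load  L2  bus=[BusRd]  L2: P0=I P1=S P2=I P3=S  mem[L2]=90
5. P0: store L4 := 98  bus=[BusRdX]  L4: P0=M P1=I P2=I P3=I  mem[L4]=90
6. P0: store L2 := 15  bus=[BusRdX]  L2: P0=M P1=I P2=I P3=I  mem[L2]=90
7. P2: load  L2  bus=[BusRd,Flush]  L2: P0=S P1=I P2=S P3=I  mem[L2]=15
8. P0: load  L0  bus=[BusRd]  L0: P0=E P1=I P2=I P3=I  mem[L0]=20
9. P1: load  L1  bus=[BusRd]  L1: P0=I P1=S P2=S P3=I  mem[L1]=70
10. P0: load  L1  bus=[BusRd]  L1: P0=S P1=S P2=S P3=I  mem[L1]=70
11. P0: store L1 := 5  bus=[BusUpgr]  L1: P0=M P1=I P2=I P3=I  mem[L1]=70
12. P3: store L0 := 54  bus=[BusRdX]  L0: P0=I P1=I P2=I P3=M  mem[L0]=20
13. P0: load  L0  bus=[BusRd,Flush]  L0: P0=S P1=I P2=I P3=S  mem[L0]=54
14. P3: load  L1  bus=[BusRd,Flush]  L1: P0=S P1=I P2=I P3=S  mem[L1]=5
15. P0: load  L2  bus=[-]  L2: P0=S P1=I P2=S P3=I  mem[L2]=15
16. P0: load  L2  bus=[-]  L2: P0=S P1=I P2=S P3=I  mem[L2]=15
17. P0: load  L4  bus=[-]  L4: P0=M P1=I P2=I P3=I  mem[L4]=90
18. P2: load  L4  bus=[BusRd,Flush]  L4: P0=S P1=I P2=S P3=I  mem[L4]=98
19. P3: load  L2  bus=[BusRd]  L2: P0=S P1=I P2=S P3=S  mem[L2]=15
20. P3: store L1 := 96  bus=[BusUpgr]  L1: P0=I P1=I P2=I P3=M  mem[L1]=5
21. P2: load  L2  bus=[-]  L2: P0=S P1=I P2=S P3=S  mem[L2]=15
22. P3: store L3 := 97  bus=[BusRdX,Flush]  L3: P0=I P1=I P2=I P3=M  mem[L3]=32
23. P2: load  L2  bus=[-]  L2: P0=S P1=I P2=S P3=S  mem[L2]=15
24. P2: load  L1  bus=[BusRd,Flush]  L1: P0=I P1=I P2=S P3=S  mem[L1]=96

memory[L3] = 32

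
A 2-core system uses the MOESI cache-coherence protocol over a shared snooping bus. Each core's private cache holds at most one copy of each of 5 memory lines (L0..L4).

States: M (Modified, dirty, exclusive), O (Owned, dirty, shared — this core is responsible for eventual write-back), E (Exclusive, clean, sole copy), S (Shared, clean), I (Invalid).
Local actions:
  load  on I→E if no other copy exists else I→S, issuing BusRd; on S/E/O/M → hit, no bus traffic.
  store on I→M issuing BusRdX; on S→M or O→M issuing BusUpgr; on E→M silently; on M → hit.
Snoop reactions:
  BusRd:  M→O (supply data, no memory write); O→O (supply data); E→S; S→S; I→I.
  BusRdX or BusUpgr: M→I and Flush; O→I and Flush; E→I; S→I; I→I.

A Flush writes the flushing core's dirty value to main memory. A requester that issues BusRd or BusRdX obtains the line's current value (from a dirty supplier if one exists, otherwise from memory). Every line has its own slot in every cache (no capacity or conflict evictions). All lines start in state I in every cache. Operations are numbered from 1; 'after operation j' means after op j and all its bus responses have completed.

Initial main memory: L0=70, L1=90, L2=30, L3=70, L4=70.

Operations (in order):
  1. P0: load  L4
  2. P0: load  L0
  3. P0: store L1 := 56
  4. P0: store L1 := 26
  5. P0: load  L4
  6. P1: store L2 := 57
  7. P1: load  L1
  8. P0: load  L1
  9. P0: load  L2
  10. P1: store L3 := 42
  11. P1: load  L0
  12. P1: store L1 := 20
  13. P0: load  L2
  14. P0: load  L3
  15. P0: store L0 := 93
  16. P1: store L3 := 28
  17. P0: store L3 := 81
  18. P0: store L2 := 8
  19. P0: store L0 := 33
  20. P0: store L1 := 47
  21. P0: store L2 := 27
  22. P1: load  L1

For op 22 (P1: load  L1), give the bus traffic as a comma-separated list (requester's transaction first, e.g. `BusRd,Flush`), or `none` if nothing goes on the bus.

1. P0: load  L4  bus=[BusRd]  L4: P0=E P1=I  mem[L4]=70
2. P0: load  L0  bus=[BusRd]  L0: P0=E P1=I  mem[L0]=70
3. P0: store L1 := 56  bus=[BusRdX]  L1: P0=M P1=I  mem[L1]=90
4. P0: store L1 := 26  bus=[-]  L1: P0=M P1=I  mem[L1]=90
5. P0: load  L4  bus=[-]  L4: P0=E P1=I  mem[L4]=70
6. P1: store L2 := 57  bus=[BusRdX]  L2: P0=I P1=M  mem[L2]=30
7. P1: load  L1  bus=[BusRd]  L1: P0=O P1=S  mem[L1]=90
8. P0: load  L1  bus=[-]  L1: P0=O P1=S  mem[L1]=90
9. P0: load  L2  bus=[BusRd]  L2: P0=S P1=O  mem[L2]=30
10. P1: store L3 := 42  bus=[BusRdX]  L3: P0=I P1=M  mem[L3]=70
11. P1: load  L0  bus=[BusRd]  L0: P0=S P1=S  mem[L0]=70
12. P1: store L1 := 20  bus=[BusUpgr,Flush]  L1: P0=I P1=M  mem[L1]=26
13. P0: load  L2  bus=[-]  L2: P0=S P1=O  mem[L2]=30
14. P0: load  L3  bus=[BusRd]  L3: P0=S P1=O  mem[L3]=70
15. P0: store L0 := 93  bus=[BusUpgr]  L0: P0=M P1=I  mem[L0]=70
16. P1: store L3 := 28  bus=[BusUpgr]  L3: P0=I P1=M  mem[L3]=70
17. P0: store L3 := 81  bus=[BusRdX,Flush]  L3: P0=M P1=I  mem[L3]=28
18. P0: store L2 := 8  bus=[BusUpgr,Flush]  L2: P0=M P1=I  mem[L2]=57
19. P0: store L0 := 33  bus=[-]  L0: P0=M P1=I  mem[L0]=70
20. P0: store L1 := 47  bus=[BusRdX,Flush]  L1: P0=M P1=I  mem[L1]=20
21. P0: store L2 := 27  bus=[-]  L2: P0=M P1=I  mem[L2]=57
22. P1: load  L1  bus=[BusRd]  L1: P0=O P1=S  mem[L1]=20

bus = BusRd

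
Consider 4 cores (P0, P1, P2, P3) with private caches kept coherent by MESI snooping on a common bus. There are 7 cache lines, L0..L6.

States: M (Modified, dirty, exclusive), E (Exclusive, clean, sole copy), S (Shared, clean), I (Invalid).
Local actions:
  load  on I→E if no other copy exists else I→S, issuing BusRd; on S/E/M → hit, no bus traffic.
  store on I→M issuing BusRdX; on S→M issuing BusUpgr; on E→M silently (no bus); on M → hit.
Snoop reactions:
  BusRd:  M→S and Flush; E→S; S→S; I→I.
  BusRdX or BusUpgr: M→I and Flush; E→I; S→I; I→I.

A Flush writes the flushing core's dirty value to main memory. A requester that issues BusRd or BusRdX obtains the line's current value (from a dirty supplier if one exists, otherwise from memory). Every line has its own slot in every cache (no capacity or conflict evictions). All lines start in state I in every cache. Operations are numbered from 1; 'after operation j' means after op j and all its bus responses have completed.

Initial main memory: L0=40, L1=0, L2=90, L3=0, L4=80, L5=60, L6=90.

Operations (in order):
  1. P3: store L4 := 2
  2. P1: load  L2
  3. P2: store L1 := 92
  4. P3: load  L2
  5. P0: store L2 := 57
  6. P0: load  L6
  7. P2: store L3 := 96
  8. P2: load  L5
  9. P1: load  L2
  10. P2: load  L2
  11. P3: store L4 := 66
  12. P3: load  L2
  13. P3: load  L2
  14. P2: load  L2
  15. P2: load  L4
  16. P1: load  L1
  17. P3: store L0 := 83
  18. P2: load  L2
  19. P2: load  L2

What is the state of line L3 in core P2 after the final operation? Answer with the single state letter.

state = M

  op1 P3: store L4 := 2 → I/I/I/M on L4; bus BusRdX; mem=80
  op2 P1: load  L2 → I/E/I/I on L2; bus BusRd; mem=90
  op3 P2: store L1 := 92 → I/I/M/I on L1; bus BusRdX; mem=0
  op4 P3: load  L2 → I/S/I/S on L2; bus BusRd; mem=90
  op5 P0: store L2 := 57 → M/I/I/I on L2; bus BusRdX; mem=90
  op6 P0: load  L6 → E/I/I/I on L6; bus BusRd; mem=90
  op7 P2: store L3 := 96 → I/I/M/I on L3; bus BusRdX; mem=0
  op8 P2: load  L5 → I/I/E/I on L5; bus BusRd; mem=60
  op9 P1: load  L2 → S/S/I/I on L2; bus BusRd Flush; mem=57
  op10 P2: load  L2 → S/S/S/I on L2; bus BusRd; mem=57
  op11 P3: store L4 := 66 → I/I/I/M on L4; bus (none); mem=80
  op12 P3: load  L2 → S/S/S/S on L2; bus BusRd; mem=57
  op13 P3: load  L2 → S/S/S/S on L2; bus (none); mem=57
  op14 P2: load  L2 → S/S/S/S on L2; bus (none); mem=57
  op15 P2: load  L4 → I/I/S/S on L4; bus BusRd Flush; mem=66
  op16 P1: load  L1 → I/S/S/I on L1; bus BusRd Flush; mem=92
  op17 P3: store L0 := 83 → I/I/I/M on L0; bus BusRdX; mem=40
  op18 P2: load  L2 → S/S/S/S on L2; bus (none); mem=57
  op19 P2: load  L2 → S/S/S/S on L2; bus (none); mem=57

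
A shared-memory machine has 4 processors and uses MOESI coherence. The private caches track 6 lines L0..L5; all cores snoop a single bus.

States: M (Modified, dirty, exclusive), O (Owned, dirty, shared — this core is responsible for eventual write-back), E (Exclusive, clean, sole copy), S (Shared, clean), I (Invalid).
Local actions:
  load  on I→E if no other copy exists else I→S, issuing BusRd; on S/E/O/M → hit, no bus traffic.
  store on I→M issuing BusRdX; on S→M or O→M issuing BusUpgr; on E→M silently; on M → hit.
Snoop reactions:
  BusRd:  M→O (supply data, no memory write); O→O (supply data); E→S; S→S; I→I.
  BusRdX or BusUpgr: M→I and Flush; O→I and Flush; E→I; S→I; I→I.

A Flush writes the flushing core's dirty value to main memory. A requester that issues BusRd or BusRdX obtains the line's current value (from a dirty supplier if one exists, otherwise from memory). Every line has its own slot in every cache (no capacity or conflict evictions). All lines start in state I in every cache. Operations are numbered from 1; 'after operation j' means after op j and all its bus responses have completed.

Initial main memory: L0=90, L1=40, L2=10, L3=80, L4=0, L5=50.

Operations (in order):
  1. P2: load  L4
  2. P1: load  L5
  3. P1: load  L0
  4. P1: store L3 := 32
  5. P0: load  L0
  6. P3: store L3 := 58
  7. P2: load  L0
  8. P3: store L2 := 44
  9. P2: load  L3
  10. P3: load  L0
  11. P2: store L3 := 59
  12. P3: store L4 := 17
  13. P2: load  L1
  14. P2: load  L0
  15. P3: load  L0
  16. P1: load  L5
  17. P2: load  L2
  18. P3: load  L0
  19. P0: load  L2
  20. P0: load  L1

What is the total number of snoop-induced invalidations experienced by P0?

invalidations = 0

step 1: P2: load  L4  ⟶  IIEI  (L4)  txn=BusRd  M[L4]=0
step 2: P1: load  L5  ⟶  IEII  (L5)  txn=BusRd  M[L5]=50
step 3: P1: load  L0  ⟶  IEII  (L0)  txn=BusRd  M[L0]=90
step 4: P1: store L3 := 32  ⟶  IMII  (L3)  txn=BusRdX  M[L3]=80
step 5: P0: load  L0  ⟶  SSII  (L0)  txn=BusRd  M[L0]=90
step 6: P3: store L3 := 58  ⟶  IIIM  (L3)  txn=BusRdX+Flush  M[L3]=32
step 7: P2: load  L0  ⟶  SSSI  (L0)  txn=BusRd  M[L0]=90
step 8: P3: store L2 := 44  ⟶  IIIM  (L2)  txn=BusRdX  M[L2]=10
step 9: P2: load  L3  ⟶  IISO  (L3)  txn=BusRd  M[L3]=32
step 10: P3: load  L0  ⟶  SSSS  (L0)  txn=BusRd  M[L0]=90
step 11: P2: store L3 := 59  ⟶  IIMI  (L3)  txn=BusUpgr+Flush  M[L3]=58
step 12: P3: store L4 := 17  ⟶  IIIM  (L4)  txn=BusRdX  M[L4]=0
step 13: P2: load  L1  ⟶  IIEI  (L1)  txn=BusRd  M[L1]=40
step 14: P2: load  L0  ⟶  SSSS  (L0)  txn=∅  M[L0]=90
step 15: P3: load  L0  ⟶  SSSS  (L0)  txn=∅  M[L0]=90
step 16: P1: load  L5  ⟶  IEII  (L5)  txn=∅  M[L5]=50
step 17: P2: load  L2  ⟶  IISO  (L2)  txn=BusRd  M[L2]=10
step 18: P3: load  L0  ⟶  SSSS  (L0)  txn=∅  M[L0]=90
step 19: P0: load  L2  ⟶  SISO  (L2)  txn=BusRd  M[L2]=10
step 20: P0: load  L1  ⟶  SISI  (L1)  txn=BusRd  M[L1]=40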